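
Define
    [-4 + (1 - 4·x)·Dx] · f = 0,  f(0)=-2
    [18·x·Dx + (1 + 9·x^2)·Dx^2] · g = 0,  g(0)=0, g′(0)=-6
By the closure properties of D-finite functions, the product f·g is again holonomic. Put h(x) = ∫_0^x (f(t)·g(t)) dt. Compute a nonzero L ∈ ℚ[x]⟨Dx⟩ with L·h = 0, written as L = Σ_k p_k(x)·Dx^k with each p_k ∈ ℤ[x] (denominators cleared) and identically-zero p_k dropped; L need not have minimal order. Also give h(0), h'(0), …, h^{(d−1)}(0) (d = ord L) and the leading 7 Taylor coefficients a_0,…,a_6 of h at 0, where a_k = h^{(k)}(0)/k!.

L = 72·x·Dx + (8 - 18·x + 144·x^2)·Dx^2 + (-1 + 4·x - 9·x^2 + 36·x^3)·Dx^3  (order 3).
h: a_k = 0, 0, 6, 16, 39, 624/5, 2242/5, …
ICs: h(0) = 0, h′(0) = 0, h′′(0) = 12.

f: a_k = -2, -8, -32, -128, -512, -2048, -8192, …
g: a_k = 0, -6, 0, 18, 0, -486/5, 0, …
f·g: L₀ = L_f ⊗_s L_g, ord ≤ 1·2.
h=∫₀ˣh₀: take L = L₀·Dx.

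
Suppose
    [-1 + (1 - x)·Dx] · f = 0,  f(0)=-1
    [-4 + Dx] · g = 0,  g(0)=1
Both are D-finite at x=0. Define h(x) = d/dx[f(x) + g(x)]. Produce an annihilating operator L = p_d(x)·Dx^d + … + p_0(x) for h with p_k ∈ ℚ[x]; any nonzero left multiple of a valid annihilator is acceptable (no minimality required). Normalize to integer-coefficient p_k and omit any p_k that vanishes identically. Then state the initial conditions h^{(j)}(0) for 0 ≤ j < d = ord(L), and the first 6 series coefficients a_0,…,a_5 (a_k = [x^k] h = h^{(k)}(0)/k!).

L = (-4 + 16·x) + (5 - 16·x + 8·x^2)·Dx + (-1 + 3·x - 2·x^2)·Dx^2  (order 2).
h: a_k = 3, 14, 29, 116/3, 113/3, 422/15, …
ICs: h(0) = 3, h′(0) = 14.

f: a_k = -1, -1, -1, -1, -1, -1, …
g: a_k = 1, 4, 8, 32/3, 32/3, 128/15, …
Sum ⇒ L₀ = lclm(L_f,L_g) in ℚ(x)⟨Dx⟩.
h₀' ⇒ L via d/dx closure of L₀.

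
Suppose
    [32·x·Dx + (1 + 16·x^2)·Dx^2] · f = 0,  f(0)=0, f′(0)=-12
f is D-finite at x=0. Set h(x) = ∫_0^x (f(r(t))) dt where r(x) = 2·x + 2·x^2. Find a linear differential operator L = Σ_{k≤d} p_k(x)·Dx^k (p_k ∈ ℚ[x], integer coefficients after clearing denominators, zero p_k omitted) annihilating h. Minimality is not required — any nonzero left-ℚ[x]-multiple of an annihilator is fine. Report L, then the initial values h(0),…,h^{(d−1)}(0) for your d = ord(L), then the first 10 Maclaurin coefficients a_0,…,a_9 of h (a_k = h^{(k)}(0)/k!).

f: a_k = 0, -12, 0, 64, 0, -3072/5, 0, 49152/7, 0, -262144/3, …
L₀ from L_f via x↦r, Dx↦r'^{-1}Dx.
h=∫₀ˣh₀: take L = L₀·Dx.
L = (-2 + 128·x + 512·x^2 + 768·x^3 + 384·x^4)·Dx^2 + (1 + 2·x + 64·x^2 + 256·x^3 + 320·x^4 + 128·x^5)·Dx^3  (order 3).
h: a_k = 0, 0, -12, -8, 128, 1536/5, -15104/5, -97792/7, 614400/7, 2031616/3, …
ICs: h(0) = 0, h′(0) = 0, h′′(0) = -24.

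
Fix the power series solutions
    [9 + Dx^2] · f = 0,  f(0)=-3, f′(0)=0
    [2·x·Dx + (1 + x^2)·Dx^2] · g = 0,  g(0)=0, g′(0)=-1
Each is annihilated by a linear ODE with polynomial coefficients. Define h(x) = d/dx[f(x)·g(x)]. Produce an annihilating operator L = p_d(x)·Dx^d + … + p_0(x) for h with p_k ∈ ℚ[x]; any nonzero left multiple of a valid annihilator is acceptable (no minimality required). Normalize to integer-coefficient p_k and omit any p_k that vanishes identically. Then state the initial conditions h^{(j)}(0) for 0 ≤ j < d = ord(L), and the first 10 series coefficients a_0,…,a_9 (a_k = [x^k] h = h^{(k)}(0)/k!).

L = (20358 + 86886·x^2 + 157437·x^4 + 155520·x^6 + 96228·x^8 + 36450·x^10 + 6561·x^12) + (6372·x + 25596·x^3 + 39960·x^5 + 32400·x^7 + 14580·x^9 + 2916·x^11)·Dx + (3432 + 15828·x^2 + 31110·x^4 + 33588·x^6 + 22032·x^8 + 8424·x^10 + 1458·x^12)·Dx^2 + (708·x + 2844·x^3 + 4440·x^5 + 3600·x^7 + 1620·x^9 + 324·x^11)·Dx^3 + (130 + 686·x^2 + 1513·x^4 + 1812·x^6 + 1260·x^8 + 486·x^10 + 81·x^12)·Dx^4  (order 4).
h: a_k = 3, 0, -87/2, 0, 609/8, 0, -5343/80, 0, 46671/896, 0, …
ICs: h(0) = 3, h′(0) = 0, h′′(0) = -87, h′′′(0) = 0.

f: a_k = -3, 0, 27/2, 0, -81/8, 0, 243/80, 0, -2187/4480, 0, …
g: a_k = 0, -1, 0, 1/3, 0, -1/5, 0, 1/7, 0, -1/9, …
h₀=f·g: eliminate ⇒ L₀, order ≤ 2·2.
Differentiate: ansatz ord ≤ ord L₀ ⇒ L.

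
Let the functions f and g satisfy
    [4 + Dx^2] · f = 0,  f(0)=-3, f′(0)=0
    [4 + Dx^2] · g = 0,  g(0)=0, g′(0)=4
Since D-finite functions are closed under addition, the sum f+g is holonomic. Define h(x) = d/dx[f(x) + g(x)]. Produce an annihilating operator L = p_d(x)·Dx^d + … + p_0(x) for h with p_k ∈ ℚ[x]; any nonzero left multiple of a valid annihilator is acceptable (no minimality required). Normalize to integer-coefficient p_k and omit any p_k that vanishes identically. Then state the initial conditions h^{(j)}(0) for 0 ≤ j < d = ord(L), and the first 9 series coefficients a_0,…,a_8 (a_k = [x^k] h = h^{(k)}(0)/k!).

L = 4 + Dx^2  (order 2).
h: a_k = 4, 12, -8, -8, 8/3, 8/5, -16/45, -16/105, 8/315, …
ICs: h(0) = 4, h′(0) = 12.

f: a_k = -3, 0, 6, 0, -2, 0, 4/15, 0, -2/105, …
g: a_k = 0, 4, 0, -8/3, 0, 8/15, 0, -16/315, 0, …
Weyl lclm of L_f,L_g ⇒ L₀ (ord ≤ 4).
Derive L from L₀ (diff closure).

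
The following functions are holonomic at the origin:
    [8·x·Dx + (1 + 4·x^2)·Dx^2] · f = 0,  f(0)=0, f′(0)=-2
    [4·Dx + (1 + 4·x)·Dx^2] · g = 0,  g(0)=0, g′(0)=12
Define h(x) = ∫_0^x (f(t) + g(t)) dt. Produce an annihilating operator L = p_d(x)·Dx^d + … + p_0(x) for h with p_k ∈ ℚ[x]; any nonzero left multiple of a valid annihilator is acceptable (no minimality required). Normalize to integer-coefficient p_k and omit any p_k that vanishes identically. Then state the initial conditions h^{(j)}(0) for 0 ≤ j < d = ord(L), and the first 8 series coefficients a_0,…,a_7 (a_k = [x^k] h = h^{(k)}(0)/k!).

L = (-8 - 96·x + 96·x^2 + 128·x^3)·Dx^2 + (-10 - 16·x - 72·x^2 + 192·x^3 + 256·x^4)·Dx^3 + (-1 - 2·x + 8·x^2 + 8·x^3 + 48·x^4 + 64·x^5)·Dx^4  (order 4).
h: a_k = 0, 0, 5, -8, 50/3, -192/5, 304/3, -2048/7, …
ICs: h(0) = 0, h′(0) = 0, h′′(0) = 10, h′′′(0) = -48.

f: a_k = 0, -2, 0, 8/3, 0, -32/5, 0, 128/7, …
g: a_k = 0, 12, -24, 64, -192, 3072/5, -2048, 49152/7, …
Sum ⇒ L₀ = lclm(L_f,L_g) in ℚ(x)⟨Dx⟩.
h=∫₀ˣh₀: take L = L₀·Dx.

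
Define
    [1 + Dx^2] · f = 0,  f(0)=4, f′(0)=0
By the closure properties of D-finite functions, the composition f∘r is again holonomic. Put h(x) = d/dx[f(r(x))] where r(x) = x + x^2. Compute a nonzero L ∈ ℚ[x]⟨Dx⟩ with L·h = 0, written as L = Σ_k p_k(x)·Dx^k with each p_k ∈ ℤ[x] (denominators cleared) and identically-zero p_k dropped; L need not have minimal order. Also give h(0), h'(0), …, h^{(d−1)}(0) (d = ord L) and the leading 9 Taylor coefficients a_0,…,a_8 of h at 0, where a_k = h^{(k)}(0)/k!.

f: a_k = 4, 0, -2, 0, 1/6, 0, -1/180, 0, 1/10080, …
L₀ from L_f via x↦r, Dx↦r'^{-1}Dx.
h₀' ⇒ L via d/dx closure of L₀.
L = (13 + 8·x + 24·x^2 + 32·x^3 + 16·x^4) + (-6 - 12·x)·Dx + (1 + 4·x + 4·x^2)·Dx^2  (order 2).
h: a_k = 0, -4, -12, -22/3, 10/3, 179/30, 133/30, 841/1260, -139/140, …
ICs: h(0) = 0, h′(0) = -4.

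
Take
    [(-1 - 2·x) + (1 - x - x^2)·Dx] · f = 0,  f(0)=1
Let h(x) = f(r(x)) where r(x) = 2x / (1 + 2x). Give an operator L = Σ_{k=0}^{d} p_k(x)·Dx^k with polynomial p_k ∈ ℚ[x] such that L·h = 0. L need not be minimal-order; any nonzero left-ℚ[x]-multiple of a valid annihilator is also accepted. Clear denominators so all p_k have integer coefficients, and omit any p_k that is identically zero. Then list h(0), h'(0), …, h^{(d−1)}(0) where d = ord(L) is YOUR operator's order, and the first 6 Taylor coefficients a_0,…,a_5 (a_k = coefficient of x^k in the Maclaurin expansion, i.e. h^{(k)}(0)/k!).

L = (2 + 12·x) + (-1 - 4·x + 8·x^3)·Dx  (order 1).
h: a_k = 1, 2, 4, 0, 16, -32, …
ICs: h(0) = 1.

f: a_k = 1, 1, 2, 3, 5, 8, …
f∘r: x↦r, Dx↦Dx/r' in L_f ⇒ L₀.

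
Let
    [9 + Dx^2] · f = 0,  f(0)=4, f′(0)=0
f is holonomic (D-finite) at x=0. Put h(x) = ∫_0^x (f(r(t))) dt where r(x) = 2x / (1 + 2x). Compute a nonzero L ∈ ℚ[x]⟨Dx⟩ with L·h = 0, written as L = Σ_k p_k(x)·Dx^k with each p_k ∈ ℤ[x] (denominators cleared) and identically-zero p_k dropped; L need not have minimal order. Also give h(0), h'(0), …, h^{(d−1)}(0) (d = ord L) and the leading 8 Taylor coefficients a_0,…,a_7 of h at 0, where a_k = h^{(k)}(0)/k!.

f: a_k = 4, 0, -18, 0, 27/2, 0, -81/20, 0, …
Substitute x→r, Dx→(1/r')Dx; clear ⇒ L₀.
Integrate: L := L₀·Dx.
L = 36·Dx + (4 + 24·x + 48·x^2 + 32·x^3)·Dx^2 + (1 + 8·x + 24·x^2 + 32·x^3 + 16·x^4)·Dx^3  (order 3).
h: a_k = 0, 4, 0, -24, 72, -648/5, 96, 1872/5, …
ICs: h(0) = 0, h′(0) = 4, h′′(0) = 0.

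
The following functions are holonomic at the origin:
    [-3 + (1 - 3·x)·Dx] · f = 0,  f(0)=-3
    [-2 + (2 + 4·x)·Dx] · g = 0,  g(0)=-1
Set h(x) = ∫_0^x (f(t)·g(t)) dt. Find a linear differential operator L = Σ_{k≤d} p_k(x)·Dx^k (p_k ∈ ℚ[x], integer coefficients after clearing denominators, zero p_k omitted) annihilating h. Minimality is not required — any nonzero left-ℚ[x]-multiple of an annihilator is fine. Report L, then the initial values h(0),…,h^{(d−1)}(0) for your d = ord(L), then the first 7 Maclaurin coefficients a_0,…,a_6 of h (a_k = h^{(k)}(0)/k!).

f: a_k = -3, -9, -27, -81, -243, -729, -2187, …
g: a_k = -1, -1, 1/2, -1/2, 5/8, -7/8, 21/16, …
Sym-product of L_f,L_g gives L₀ (≤ ord 1).
h=∫₀ˣh₀: take L = L₀·Dx.
L = (4 + 3·x)·Dx + (-1 + x + 6·x^2)·Dx^2  (order 2).
h: a_k = 0, 3, 6, 23/2, 105/4, 501/8, 157, …
ICs: h(0) = 0, h′(0) = 3.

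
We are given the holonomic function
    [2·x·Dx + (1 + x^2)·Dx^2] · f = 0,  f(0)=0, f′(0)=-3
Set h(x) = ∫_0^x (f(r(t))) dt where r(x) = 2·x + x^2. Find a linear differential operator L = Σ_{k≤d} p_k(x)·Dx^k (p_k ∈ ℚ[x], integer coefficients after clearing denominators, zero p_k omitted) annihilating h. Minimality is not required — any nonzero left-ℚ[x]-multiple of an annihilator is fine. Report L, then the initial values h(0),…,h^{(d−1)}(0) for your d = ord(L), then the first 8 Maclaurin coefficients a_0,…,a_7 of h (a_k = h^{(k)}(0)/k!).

L = (-1 + 8·x + 16·x^2 + 12·x^3 + 3·x^4)·Dx^2 + (1 + x + 4·x^2 + 8·x^3 + 5·x^4 + x^5)·Dx^3  (order 3).
h: a_k = 0, 0, -3, -1, 2, 12/5, -11/5, -47/7, …
ICs: h(0) = 0, h′(0) = 0, h′′(0) = -6.

f: a_k = 0, -3, 0, 1, 0, -3/5, 0, 3/7, …
L₀ from L_f via x↦r, Dx↦r'^{-1}Dx.
h=∫₀ˣh₀: take L = L₀·Dx.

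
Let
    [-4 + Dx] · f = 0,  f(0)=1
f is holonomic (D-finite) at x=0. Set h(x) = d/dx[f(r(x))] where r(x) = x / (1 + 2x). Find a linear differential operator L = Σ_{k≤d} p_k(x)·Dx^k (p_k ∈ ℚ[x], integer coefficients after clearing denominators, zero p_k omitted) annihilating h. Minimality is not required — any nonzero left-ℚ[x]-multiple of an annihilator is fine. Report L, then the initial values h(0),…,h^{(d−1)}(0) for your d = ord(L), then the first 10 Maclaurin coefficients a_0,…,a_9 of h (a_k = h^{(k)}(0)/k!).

f: a_k = 1, 4, 8, 32/3, 32/3, 128/15, 256/45, 1024/315, 512/315, 2048/2835, …
Substitute x→r, Dx→(1/r')Dx; clear ⇒ L₀.
Derive L from L₀ (diff closure).
L = -8·x + (-1 - 4·x - 4·x^2)·Dx  (order 1).
h: a_k = 4, 0, -16, 128/3, -64, 512/15, 1280/9, -65536/105, 72704/45, -9207808/2835, …
ICs: h(0) = 4.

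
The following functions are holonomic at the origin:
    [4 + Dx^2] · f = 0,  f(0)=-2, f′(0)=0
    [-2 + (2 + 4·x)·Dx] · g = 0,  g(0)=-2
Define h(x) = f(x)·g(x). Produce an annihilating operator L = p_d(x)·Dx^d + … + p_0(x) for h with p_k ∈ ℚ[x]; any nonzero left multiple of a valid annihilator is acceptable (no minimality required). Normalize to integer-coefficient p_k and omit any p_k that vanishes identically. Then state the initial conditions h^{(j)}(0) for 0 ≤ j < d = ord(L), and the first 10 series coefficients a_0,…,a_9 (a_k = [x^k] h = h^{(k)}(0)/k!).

f: a_k = -2, 0, 4, 0, -4/3, 0, 8/45, 0, -4/315, 0, …
g: a_k = -2, -2, 1, -1, 5/4, -7/4, 21/8, -33/8, 429/64, -715/64, …
f·g: L₀ = L_f ⊗_s L_g, ord ≤ 2·1.
L = (7 + 16·x + 16·x^2) + (-2 - 4·x)·Dx + (1 + 4·x + 4·x^2)·Dx^2  (order 2).
h: a_k = 4, 4, -10, -6, 25/6, 13/6, -349/180, 401/180, -44047/10080, 26963/3360, …
ICs: h(0) = 4, h′(0) = 4.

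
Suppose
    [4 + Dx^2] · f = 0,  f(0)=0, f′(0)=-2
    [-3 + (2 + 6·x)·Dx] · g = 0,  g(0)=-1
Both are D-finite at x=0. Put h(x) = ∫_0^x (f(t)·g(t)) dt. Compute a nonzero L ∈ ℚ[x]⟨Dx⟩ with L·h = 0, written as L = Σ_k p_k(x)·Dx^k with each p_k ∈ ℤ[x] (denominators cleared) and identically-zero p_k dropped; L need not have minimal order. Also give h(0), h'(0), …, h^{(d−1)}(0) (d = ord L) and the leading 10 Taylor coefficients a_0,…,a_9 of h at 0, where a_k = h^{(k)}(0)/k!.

f: a_k = 0, -2, 0, 4/3, 0, -4/15, 0, 8/315, 0, -4/2835, …
g: a_k = -1, -3/2, 9/8, -27/16, 405/128, -1701/256, 15309/1024, -72171/2048, 2814669/32768, -14073345/65536, …
h₀=f·g: eliminate ⇒ L₀, order ≤ 2·1.
Integrate: L := L₀·Dx.
L = (43 + 96·x + 144·x^2)·Dx + (-12 - 36·x)·Dx^2 + (4 + 24·x + 36·x^2)·Dx^3  (order 3).
h: a_k = 0, 0, 1, 1, -43/48, 11/40, -4379/5760, 7321/4480, -838883/258048, 6669683/967680, …
ICs: h(0) = 0, h′(0) = 0, h′′(0) = 2.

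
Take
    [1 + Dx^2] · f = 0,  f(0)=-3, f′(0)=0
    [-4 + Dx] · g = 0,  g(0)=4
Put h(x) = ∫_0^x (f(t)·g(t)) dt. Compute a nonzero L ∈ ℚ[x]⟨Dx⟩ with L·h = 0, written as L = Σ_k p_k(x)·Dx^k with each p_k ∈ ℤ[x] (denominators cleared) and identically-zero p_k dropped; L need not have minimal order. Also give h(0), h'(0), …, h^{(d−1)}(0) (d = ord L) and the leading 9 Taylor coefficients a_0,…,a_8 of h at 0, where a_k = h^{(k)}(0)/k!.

L = 17·Dx - 8·Dx^2 + Dx^3  (order 3).
h: a_k = 0, -12, -24, -30, -26, -161/10, -101/15, -33/28, 727/840, …
ICs: h(0) = 0, h′(0) = -12, h′′(0) = -48.

f: a_k = -3, 0, 3/2, 0, -1/8, 0, 1/240, 0, -1/13440, …
g: a_k = 4, 16, 32, 128/3, 128/3, 512/15, 1024/45, 4096/315, 2048/315, …
L₀ := L_f ⊗_s L_g (sym. prod.), ord ≤ 2.
Integrate: L := L₀·Dx.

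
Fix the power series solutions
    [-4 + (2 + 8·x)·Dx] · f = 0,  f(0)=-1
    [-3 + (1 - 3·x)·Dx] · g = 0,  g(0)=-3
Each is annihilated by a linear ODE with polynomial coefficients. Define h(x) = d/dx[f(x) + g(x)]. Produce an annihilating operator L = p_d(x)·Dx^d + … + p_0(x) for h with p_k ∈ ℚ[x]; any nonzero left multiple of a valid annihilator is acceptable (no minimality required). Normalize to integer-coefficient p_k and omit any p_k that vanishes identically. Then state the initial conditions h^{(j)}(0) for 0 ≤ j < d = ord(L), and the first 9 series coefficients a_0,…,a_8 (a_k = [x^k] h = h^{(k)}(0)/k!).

L = (-90 - 108·x) + (-21 - 252·x - 378·x^2)·Dx + (4 + 13·x - 39·x^2 - 108·x^3)·Dx^2  (order 2).
h: a_k = -11, -50, -255, -932, -3785, -12618, -47775, -150600, -557181, …
ICs: h(0) = -11, h′(0) = -50.

f: a_k = -1, -2, 2, -4, 10, -28, 84, -264, 858, …
g: a_k = -3, -9, -27, -81, -243, -729, -2187, -6561, -19683, …
Sum ⇒ L₀ = lclm(L_f,L_g) in ℚ(x)⟨Dx⟩.
h₀' ⇒ L via d/dx closure of L₀.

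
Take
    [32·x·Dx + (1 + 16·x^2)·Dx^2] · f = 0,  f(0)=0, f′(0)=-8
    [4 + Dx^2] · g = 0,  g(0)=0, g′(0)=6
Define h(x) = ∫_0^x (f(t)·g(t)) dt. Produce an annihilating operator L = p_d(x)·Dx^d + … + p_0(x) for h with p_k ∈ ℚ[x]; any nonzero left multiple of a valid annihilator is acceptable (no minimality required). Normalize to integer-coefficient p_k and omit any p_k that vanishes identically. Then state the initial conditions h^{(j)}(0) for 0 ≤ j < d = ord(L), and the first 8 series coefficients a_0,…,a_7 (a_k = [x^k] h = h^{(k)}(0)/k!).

f: a_k = 0, -8, 0, 128/3, 0, -2048/5, 0, 32768/7, …
g: a_k = 0, 6, 0, -4, 0, 4/5, 0, -8/105, …
L₀ := L_f ⊗_s L_g (sym. prod.), ord ≤ 4.
∫: right-multiply L₀ by Dx.
L = (1360 + 60416·x^2 + 106496·x^4 + 262144·x^6 + 1048576·x^8)·Dx + (2304·x + 45056·x^3 + 196608·x^5 + 1048576·x^7)·Dx^2 + (360 + 15872·x^2 + 36864·x^4 + 131072·x^6 + 524288·x^8)·Dx^3 + (576·x + 11264·x^3 + 49152·x^5 + 262144·x^7)·Dx^4 + (5 + 192·x^2 + 2560·x^4 + 16384·x^6 + 65536·x^8)·Dx^5  (order 5).
h: a_k = 0, 0, 0, -16, 0, 288/5, 0, -7904/21, …
ICs: h(0) = 0, h′(0) = 0, h′′(0) = 0, h′′′(0) = -96, h′′′′(0) = 0.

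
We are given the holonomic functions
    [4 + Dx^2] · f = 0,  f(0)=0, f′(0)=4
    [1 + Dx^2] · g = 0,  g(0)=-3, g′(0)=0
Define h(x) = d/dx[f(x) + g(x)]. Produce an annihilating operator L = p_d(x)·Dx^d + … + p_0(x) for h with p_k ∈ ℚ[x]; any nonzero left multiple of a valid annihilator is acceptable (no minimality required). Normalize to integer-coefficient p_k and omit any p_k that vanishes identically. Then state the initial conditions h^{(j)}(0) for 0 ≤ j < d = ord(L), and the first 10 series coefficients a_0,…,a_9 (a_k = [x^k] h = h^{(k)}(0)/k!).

L = 4 + 5·Dx^2 + Dx^4  (order 4).
h: a_k = 4, 3, -8, -1/2, 8/3, 1/40, -16/45, -1/1680, 8/315, 1/120960, …
ICs: h(0) = 4, h′(0) = 3, h′′(0) = -16, h′′′(0) = -3.

f: a_k = 0, 4, 0, -8/3, 0, 8/15, 0, -16/315, 0, 8/2835, …
g: a_k = -3, 0, 3/2, 0, -1/8, 0, 1/240, 0, -1/13440, 0, …
L₀ := lclm(L_f,L_g); ord L₀ ≤ 2+2.
Differentiate: ansatz ord ≤ ord L₀ ⇒ L.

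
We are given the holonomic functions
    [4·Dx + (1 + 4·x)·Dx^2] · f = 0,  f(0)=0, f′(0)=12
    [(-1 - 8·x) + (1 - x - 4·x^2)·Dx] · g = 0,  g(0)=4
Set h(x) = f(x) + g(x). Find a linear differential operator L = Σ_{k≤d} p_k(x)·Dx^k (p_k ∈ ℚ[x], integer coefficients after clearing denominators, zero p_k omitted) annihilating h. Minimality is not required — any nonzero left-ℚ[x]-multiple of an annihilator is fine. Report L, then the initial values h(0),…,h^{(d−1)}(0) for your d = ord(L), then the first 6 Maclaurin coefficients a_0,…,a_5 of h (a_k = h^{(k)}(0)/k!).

L = (-268 - 1616·x - 5504·x^2 - 4608·x^3 - 6144·x^4)·Dx + (-11 - 360·x - 3008·x^2 - 7680·x^3 - 9472·x^4 - 10240·x^5)·Dx^2 + (7 + 67·x + 154·x^2 - 136·x^3 - 928·x^4 - 2176·x^5 - 2048·x^6)·Dx^3  (order 3).
h: a_k = 4, 16, -4, 100, -76, 4372/5, …
ICs: h(0) = 4, h′(0) = 16, h′′(0) = -8.

f: a_k = 0, 12, -24, 64, -192, 3072/5, …
g: a_k = 4, 4, 20, 36, 116, 260, …
Sum ⇒ L₀ = lclm(L_f,L_g) in ℚ(x)⟨Dx⟩.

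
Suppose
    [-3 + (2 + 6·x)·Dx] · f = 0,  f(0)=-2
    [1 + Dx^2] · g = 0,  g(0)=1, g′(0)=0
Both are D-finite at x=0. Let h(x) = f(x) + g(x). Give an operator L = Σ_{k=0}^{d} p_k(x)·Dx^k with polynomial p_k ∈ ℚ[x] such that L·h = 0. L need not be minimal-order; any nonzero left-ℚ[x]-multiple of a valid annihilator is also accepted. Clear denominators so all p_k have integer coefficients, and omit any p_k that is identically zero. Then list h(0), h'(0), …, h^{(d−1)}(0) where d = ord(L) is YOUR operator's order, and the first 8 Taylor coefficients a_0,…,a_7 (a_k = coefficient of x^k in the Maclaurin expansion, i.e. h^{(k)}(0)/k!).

f: a_k = -2, -3, 9/4, -27/8, 405/64, -1701/128, 15309/512, -72171/1024, …
g: a_k = 1, 0, -1/2, 0, 1/24, 0, -1/720, 0, …
Weyl lclm of L_f,L_g ⇒ L₀ (ord ≤ 3).
L = (-93 - 72·x - 108·x^2) + (-10 + 18·x + 216·x^2 + 216·x^3)·Dx + (-93 - 72·x - 108·x^2)·Dx^2 + (-10 + 18·x + 216·x^2 + 216·x^3)·Dx^3  (order 3).
h: a_k = -1, -3, 7/4, -27/8, 1223/192, -1701/128, 688873/23040, -72171/1024, …
ICs: h(0) = -1, h′(0) = -3, h′′(0) = 7/2.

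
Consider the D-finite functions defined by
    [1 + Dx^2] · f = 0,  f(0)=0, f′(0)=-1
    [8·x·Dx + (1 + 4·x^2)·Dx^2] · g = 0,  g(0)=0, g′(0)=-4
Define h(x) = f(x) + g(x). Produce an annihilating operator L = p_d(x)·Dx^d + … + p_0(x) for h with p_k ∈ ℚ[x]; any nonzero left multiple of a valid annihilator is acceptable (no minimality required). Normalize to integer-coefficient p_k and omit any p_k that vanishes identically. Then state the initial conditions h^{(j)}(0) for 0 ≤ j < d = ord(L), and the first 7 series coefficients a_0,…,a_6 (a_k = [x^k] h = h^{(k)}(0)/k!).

f: a_k = 0, -1, 0, 1/6, 0, -1/120, 0, …
g: a_k = 0, -4, 0, 16/3, 0, -64/5, 0, …
h₀=f+g: left-lcm gives L₀, ord ≤ 4.
L = (-376·x + 1600·x^3 + 128·x^5)·Dx + (-7 + 76·x^2 + 432·x^4 + 64·x^6)·Dx^2 + (-376·x + 1600·x^3 + 128·x^5)·Dx^3 + (-7 + 76·x^2 + 432·x^4 + 64·x^6)·Dx^4  (order 4).
h: a_k = 0, -5, 0, 11/2, 0, -1537/120, 0, …
ICs: h(0) = 0, h′(0) = -5, h′′(0) = 0, h′′′(0) = 33.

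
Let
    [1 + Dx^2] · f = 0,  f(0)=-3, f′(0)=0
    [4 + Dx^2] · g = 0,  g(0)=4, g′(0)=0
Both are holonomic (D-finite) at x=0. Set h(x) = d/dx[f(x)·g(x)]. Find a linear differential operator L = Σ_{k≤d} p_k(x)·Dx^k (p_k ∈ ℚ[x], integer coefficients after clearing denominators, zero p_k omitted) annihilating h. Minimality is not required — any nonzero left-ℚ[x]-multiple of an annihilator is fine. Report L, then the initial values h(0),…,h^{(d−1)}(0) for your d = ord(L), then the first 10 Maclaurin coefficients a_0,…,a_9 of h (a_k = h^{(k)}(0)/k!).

f: a_k = -3, 0, 3/2, 0, -1/8, 0, 1/240, 0, -1/13440, 0, …
g: a_k = 4, 0, -8, 0, 8/3, 0, -16/45, 0, 8/315, 0, …
h₀=f·g: eliminate ⇒ L₀, order ≤ 2·2.
h=h₀': d/dx-closure on L₀ ⇒ L.
L = 9 + 10·Dx^2 + Dx^4  (order 4).
h: a_k = 0, 60, 0, -82, 0, 73/2, 0, -3281/420, 0, 5905/6048, …
ICs: h(0) = 0, h′(0) = 60, h′′(0) = 0, h′′′(0) = -492.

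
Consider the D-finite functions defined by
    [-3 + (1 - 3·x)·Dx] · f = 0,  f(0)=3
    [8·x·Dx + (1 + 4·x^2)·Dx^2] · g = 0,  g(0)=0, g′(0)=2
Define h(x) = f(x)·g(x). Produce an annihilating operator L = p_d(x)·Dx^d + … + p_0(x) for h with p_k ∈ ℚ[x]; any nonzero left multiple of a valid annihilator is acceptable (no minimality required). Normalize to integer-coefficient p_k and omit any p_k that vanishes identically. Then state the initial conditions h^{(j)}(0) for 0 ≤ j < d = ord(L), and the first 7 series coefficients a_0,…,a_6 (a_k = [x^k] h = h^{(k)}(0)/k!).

L = 24·x + (6 - 8·x + 48·x^2)·Dx + (-1 + 3·x - 4·x^2 + 12·x^3)·Dx^2  (order 2).
h: a_k = 0, 6, 18, 46, 138, 2166/5, 6498/5, …
ICs: h(0) = 0, h′(0) = 6.

f: a_k = 3, 9, 27, 81, 243, 729, 2187, …
g: a_k = 0, 2, 0, -8/3, 0, 32/5, 0, …
Product ⇒ symmetric product L₀, ord ≤ 2.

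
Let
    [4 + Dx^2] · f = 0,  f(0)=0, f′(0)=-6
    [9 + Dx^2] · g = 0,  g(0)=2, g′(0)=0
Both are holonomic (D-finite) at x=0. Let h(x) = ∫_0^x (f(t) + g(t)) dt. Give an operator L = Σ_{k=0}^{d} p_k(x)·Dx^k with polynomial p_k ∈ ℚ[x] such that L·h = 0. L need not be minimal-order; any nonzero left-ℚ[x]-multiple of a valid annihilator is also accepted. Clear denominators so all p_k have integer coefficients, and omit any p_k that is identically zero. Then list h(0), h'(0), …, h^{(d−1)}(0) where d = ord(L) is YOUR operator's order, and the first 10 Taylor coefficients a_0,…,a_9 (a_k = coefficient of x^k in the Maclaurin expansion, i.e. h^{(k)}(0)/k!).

L = 36·Dx + 13·Dx^3 + Dx^5  (order 5).
h: a_k = 0, 2, -3, -3, 1, 27/20, -2/15, -81/280, 1/105, 81/2240, …
ICs: h(0) = 0, h′(0) = 2, h′′(0) = -6, h′′′(0) = -18, h′′′′(0) = 24.

f: a_k = 0, -6, 0, 4, 0, -4/5, 0, 8/105, 0, -4/945, …
g: a_k = 2, 0, -9, 0, 27/4, 0, -81/40, 0, 729/2240, 0, …
L₀ := lclm(L_f,L_g); ord L₀ ≤ 2+2.
Integrate: L := L₀·Dx.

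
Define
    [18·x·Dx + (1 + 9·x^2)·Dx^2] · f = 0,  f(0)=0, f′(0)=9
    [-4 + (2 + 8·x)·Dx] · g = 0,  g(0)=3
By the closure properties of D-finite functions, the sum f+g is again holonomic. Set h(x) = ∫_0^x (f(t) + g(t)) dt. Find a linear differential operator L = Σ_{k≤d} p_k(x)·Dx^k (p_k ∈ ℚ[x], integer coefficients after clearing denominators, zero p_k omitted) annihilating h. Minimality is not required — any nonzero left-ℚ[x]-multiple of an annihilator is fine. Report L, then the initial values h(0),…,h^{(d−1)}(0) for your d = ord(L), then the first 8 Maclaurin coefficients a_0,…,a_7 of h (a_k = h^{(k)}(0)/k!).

L = (-36 - 360·x + 972·x^2 + 1944·x^3)·Dx^2 + (-30 - 144·x - 18·x^2 + 3888·x^3 + 6804·x^4)·Dx^3 + (-2 + 10·x + 108·x^2 + 306·x^3 + 1134·x^4 + 1944·x^5)·Dx^4  (order 4).
h: a_k = 0, 3, 15/2, -2, -15/4, -6, 383/10, -36, …
ICs: h(0) = 0, h′(0) = 3, h′′(0) = 15, h′′′(0) = -12.

f: a_k = 0, 9, 0, -27, 0, 729/5, 0, -6561/7, …
g: a_k = 3, 6, -6, 12, -30, 84, -252, 792, …
f+g: L₀ = lclm(L_f,L_g), ord ≤ 2+1.
Integrate: L := L₀·Dx.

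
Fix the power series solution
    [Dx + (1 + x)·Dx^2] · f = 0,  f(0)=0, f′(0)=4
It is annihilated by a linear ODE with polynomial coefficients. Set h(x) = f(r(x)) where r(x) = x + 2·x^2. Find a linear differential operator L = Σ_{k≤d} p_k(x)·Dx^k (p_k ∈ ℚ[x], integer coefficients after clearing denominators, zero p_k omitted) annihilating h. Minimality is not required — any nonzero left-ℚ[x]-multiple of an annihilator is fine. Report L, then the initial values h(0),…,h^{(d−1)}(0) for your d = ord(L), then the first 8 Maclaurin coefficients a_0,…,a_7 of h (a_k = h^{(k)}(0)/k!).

f: a_k = 0, 4, -2, 4/3, -1, 4/5, -2/3, 4/7, …
f∘r: x↦r, Dx↦Dx/r' in L_f ⇒ L₀.
L = (-3 + 4·x + 8·x^2)·Dx + (1 + 5·x + 6·x^2 + 8·x^3)·Dx^2  (order 2).
h: a_k = 0, 4, 6, -20/3, -1, 44/5, -6, -52/7, …
ICs: h(0) = 0, h′(0) = 4.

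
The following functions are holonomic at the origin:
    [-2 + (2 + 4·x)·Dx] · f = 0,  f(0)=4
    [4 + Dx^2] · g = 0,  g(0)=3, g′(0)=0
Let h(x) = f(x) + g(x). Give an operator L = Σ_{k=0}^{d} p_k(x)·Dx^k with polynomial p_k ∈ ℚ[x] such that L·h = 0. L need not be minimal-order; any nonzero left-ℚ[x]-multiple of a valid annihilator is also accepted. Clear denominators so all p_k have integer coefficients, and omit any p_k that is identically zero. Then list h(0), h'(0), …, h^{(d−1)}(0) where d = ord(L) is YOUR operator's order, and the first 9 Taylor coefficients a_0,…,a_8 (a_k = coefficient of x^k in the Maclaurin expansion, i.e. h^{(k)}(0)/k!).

L = (-28 - 64·x - 64·x^2) + (12 + 88·x + 192·x^2 + 128·x^3)·Dx + (-7 - 16·x - 16·x^2)·Dx^2 + (3 + 22·x + 48·x^2 + 32·x^3)·Dx^3  (order 3).
h: a_k = 7, 4, -8, 2, -1/2, 7/2, -331/60, 33/4, -44981/3360, …
ICs: h(0) = 7, h′(0) = 4, h′′(0) = -16.

f: a_k = 4, 4, -2, 2, -5/2, 7/2, -21/4, 33/4, -429/32, …
g: a_k = 3, 0, -6, 0, 2, 0, -4/15, 0, 2/105, …
Weyl lclm of L_f,L_g ⇒ L₀ (ord ≤ 3).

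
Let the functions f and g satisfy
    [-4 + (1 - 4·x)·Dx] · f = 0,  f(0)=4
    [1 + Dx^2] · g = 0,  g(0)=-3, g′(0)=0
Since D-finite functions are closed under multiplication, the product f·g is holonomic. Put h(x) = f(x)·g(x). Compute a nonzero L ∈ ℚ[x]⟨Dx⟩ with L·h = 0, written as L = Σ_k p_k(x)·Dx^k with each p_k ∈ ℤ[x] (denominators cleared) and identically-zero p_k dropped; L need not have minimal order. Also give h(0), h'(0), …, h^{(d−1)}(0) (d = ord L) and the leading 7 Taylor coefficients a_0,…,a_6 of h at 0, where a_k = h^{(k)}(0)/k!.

L = (-1 + 4·x) + 8·Dx + (-1 + 4·x)·Dx^2  (order 2).
h: a_k = -12, -48, -186, -744, -5953/2, -11906, -2857439/60, …
ICs: h(0) = -12, h′(0) = -48.

f: a_k = 4, 16, 64, 256, 1024, 4096, 16384, …
g: a_k = -3, 0, 3/2, 0, -1/8, 0, 1/240, …
L₀ := L_f ⊗_s L_g (sym. prod.), ord ≤ 2.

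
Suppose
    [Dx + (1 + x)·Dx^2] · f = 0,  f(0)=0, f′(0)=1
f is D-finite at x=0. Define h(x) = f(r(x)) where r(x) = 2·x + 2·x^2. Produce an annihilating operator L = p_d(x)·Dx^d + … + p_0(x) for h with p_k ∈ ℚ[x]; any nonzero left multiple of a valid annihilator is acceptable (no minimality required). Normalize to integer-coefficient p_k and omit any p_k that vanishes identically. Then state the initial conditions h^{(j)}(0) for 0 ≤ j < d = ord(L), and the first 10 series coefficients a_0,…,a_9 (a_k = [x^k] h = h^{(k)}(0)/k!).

f: a_k = 0, 1, -1/2, 1/3, -1/4, 1/5, -1/6, 1/7, -1/8, 1/9, …
h₀=f(r): pull back L_f along r ⇒ L₀.
L = (4·x + 4·x^2)·Dx + (1 + 4·x + 6·x^2 + 4·x^3)·Dx^2  (order 2).
h: a_k = 0, 2, 0, -4/3, 2, -8/5, 0, 16/7, -4, 32/9, …
ICs: h(0) = 0, h′(0) = 2.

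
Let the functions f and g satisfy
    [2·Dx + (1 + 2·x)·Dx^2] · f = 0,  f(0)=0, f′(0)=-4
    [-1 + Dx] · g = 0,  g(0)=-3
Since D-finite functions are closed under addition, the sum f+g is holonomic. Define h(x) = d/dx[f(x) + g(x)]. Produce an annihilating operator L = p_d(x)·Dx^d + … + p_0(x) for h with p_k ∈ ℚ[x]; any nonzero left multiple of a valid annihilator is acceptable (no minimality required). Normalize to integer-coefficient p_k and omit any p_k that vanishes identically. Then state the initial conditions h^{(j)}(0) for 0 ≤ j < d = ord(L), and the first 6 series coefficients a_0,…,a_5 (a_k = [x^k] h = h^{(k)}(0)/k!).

f: a_k = 0, -4, 4, -16/3, 8, -64/5, …
g: a_k = -3, -3, -3/2, -1/2, -1/8, -1/40, …
Sum ⇒ L₀ = lclm(L_f,L_g) in ℚ(x)⟨Dx⟩.
Derive L from L₀ (diff closure).
L = (-10 - 4·x) + (7 - 4·x - 4·x^2)·Dx + (3 + 8·x + 4·x^2)·Dx^2  (order 2).
h: a_k = -7, 5, -35/2, 63/2, -513/8, 5119/40, …
ICs: h(0) = -7, h′(0) = 5.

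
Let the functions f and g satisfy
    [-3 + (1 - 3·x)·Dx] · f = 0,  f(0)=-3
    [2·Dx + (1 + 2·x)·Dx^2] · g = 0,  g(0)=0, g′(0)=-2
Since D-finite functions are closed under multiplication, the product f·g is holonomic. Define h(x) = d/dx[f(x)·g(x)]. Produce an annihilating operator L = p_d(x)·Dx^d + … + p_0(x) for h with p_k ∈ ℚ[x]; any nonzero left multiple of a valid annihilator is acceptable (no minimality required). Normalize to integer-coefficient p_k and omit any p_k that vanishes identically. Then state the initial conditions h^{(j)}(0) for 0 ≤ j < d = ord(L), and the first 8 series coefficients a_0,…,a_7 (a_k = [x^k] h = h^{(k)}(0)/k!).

f: a_k = -3, -9, -27, -81, -243, -729, -2187, -6561, …
g: a_k = 0, -2, 2, -8/3, 4, -32/5, 32/3, -128/7, …
h₀=f·g: eliminate ⇒ L₀, order ≤ 1·2.
Derive L from L₀ (diff closure).
L = 24 + (5 + 30·x)·Dx + (-1 + x + 6·x^2)·Dx^2  (order 2).
h: a_k = 6, 24, 132, 480, 1896, 33168/5, 118008/5, 2805312/35, …
ICs: h(0) = 6, h′(0) = 24.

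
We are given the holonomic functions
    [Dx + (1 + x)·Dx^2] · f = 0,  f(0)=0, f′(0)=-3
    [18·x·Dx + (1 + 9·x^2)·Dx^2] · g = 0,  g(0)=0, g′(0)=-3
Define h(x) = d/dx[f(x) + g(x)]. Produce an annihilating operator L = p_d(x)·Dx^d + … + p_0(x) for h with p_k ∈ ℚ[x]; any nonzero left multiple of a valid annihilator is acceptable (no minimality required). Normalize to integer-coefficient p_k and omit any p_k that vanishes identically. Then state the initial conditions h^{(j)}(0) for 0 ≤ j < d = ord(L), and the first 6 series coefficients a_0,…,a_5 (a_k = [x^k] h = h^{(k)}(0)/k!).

f: a_k = 0, -3, 3/2, -1, 3/4, -3/5, …
g: a_k = 0, -3, 0, 9, 0, -243/5, …
L₀ := lclm(L_f,L_g); ord L₀ ≤ 2+2.
Derive L from L₀ (diff closure).
L = (-18 - 54·x + 486·x^2 + 162·x^3) + (-20 - 36·x + 432·x^2 + 972·x^3 + 324·x^4)·Dx + (-1 + 17·x + 18·x^2 + 162·x^3 + 243·x^4 + 81·x^5)·Dx^2  (order 2).
h: a_k = -6, 3, 24, 3, -246, 3, …
ICs: h(0) = -6, h′(0) = 3.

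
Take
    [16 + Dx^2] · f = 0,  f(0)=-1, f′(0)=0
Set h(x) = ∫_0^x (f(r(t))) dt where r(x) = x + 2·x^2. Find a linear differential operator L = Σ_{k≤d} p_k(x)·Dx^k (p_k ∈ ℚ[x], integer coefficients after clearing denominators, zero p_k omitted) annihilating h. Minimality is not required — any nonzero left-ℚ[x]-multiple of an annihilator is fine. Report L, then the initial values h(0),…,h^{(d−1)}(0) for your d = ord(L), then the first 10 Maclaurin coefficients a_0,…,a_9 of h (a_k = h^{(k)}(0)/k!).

f: a_k = -1, 0, 8, 0, -32/3, 0, 256/45, 0, -512/315, 0, …
f∘r: x↦r, Dx↦Dx/r' in L_f ⇒ L₀.
∫: right-multiply L₀ by Dx.
L = (16 + 192·x + 768·x^2 + 1024·x^3)·Dx - 4·Dx^2 + (1 + 4·x)·Dx^3  (order 3).
h: a_k = 0, -1, 0, 8/3, 8, 64/15, -128/9, -11264/315, -512/15, 53248/2835, …
ICs: h(0) = 0, h′(0) = -1, h′′(0) = 0.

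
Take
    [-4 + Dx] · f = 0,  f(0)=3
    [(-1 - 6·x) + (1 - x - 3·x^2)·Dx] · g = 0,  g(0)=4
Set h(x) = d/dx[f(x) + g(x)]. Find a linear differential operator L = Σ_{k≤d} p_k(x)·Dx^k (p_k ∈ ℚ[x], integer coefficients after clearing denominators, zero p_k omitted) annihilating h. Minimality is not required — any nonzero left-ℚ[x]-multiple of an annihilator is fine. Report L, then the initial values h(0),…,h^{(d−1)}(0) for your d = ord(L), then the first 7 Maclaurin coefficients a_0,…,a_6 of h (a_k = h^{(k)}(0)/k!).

f: a_k = 3, 12, 24, 32, 32, 128/5, 256/15, …
g: a_k = 4, 4, 16, 28, 76, 160, 388, …
f+g: L₀ = lclm(L_f,L_g), ord ≤ 1+1.
Derive L from L₀ (diff closure).
L = (20 + 496·x + 552·x^2 + 2160·x^3 + 1296·x^4) + (-13 - 112·x - 298·x^2 - 516·x^3 + 360·x^4 + 432·x^5)·Dx + (2 - 3·x + 40·x^2 - 6·x^3 - 171·x^4 - 108·x^5)·Dx^2  (order 2).
h: a_k = 16, 80, 180, 432, 928, 12152/5, 92164/15, …
ICs: h(0) = 16, h′(0) = 80.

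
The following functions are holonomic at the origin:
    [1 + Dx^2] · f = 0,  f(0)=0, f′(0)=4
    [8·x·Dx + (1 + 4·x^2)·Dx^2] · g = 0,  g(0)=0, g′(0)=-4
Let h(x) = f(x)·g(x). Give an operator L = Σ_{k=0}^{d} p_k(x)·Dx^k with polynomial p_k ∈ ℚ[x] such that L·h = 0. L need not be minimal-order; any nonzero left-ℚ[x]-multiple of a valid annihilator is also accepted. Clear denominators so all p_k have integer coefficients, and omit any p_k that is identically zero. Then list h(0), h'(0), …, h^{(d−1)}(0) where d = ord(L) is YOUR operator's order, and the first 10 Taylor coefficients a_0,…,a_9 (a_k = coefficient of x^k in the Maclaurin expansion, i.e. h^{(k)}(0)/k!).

f: a_k = 0, 4, 0, -2/3, 0, 1/30, 0, -1/1260, 0, 1/90720, …
g: a_k = 0, -4, 0, 16/3, 0, -64/5, 0, 256/7, 0, -1024/9, …
L₀ := L_f ⊗_s L_g (sym. prod.), ord ≤ 4.
L = (85 + 944·x^2 + 416·x^4 + 256·x^6 + 256·x^8) + (144·x + 704·x^3 + 768·x^5 + 1024·x^7)·Dx + (90 + 992·x^2 + 576·x^4 + 512·x^6 + 512·x^8)·Dx^2 + (144·x + 704·x^3 + 768·x^5 + 1024·x^7)·Dx^3 + (5 + 48·x^2 + 160·x^4 + 256·x^6 + 256·x^8)·Dx^4  (order 4).
h: a_k = 0, 0, -16, 0, 24, 0, -494/9, 0, 155, 0, …
ICs: h(0) = 0, h′(0) = 0, h′′(0) = -32, h′′′(0) = 0.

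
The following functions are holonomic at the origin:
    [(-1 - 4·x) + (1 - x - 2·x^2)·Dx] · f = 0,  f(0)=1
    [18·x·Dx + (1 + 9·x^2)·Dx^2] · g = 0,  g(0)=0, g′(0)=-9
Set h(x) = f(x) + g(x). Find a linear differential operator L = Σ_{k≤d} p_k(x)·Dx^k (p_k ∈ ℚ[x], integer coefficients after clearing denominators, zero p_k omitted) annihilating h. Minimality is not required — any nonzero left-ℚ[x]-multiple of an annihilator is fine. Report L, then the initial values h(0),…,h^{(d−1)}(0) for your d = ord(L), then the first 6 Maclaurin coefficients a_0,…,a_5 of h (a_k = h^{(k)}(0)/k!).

L = (-18 + 72·x + 918·x^2 + 1872·x^3 + 4608·x^4 + 1296·x^6)·Dx + (8 + 30·x + 278·x^3 + 1788·x^4 + 3216·x^5 + 324·x^6 + 1296·x^7)·Dx^2 + (-1 - 4·x - 24·x^2 - 4·x^3 - 103·x^4 + 300·x^5 + 312·x^6 + 108·x^7 + 216·x^8)·Dx^3  (order 3).
h: a_k = 1, -8, 3, 32, 11, -624/5, …
ICs: h(0) = 1, h′(0) = -8, h′′(0) = 6.

f: a_k = 1, 1, 3, 5, 11, 21, …
g: a_k = 0, -9, 0, 27, 0, -729/5, …
L₀ := lclm(L_f,L_g); ord L₀ ≤ 1+2.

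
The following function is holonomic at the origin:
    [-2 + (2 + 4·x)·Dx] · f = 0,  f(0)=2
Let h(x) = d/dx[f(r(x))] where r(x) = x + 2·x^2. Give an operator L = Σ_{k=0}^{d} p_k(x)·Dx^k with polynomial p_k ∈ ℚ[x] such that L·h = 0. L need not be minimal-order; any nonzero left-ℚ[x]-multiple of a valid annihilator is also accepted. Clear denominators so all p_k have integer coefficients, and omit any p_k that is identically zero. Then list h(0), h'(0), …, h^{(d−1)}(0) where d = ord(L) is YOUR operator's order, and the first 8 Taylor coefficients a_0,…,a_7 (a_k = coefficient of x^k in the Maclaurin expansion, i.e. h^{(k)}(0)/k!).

L = 3 + (-1 - 6·x - 12·x^2 - 16·x^3)·Dx  (order 1).
h: a_k = 2, 6, -9, 3, 75/4, -171/4, 147/8, 867/8, …
ICs: h(0) = 2.

f: a_k = 2, 2, -1, 1, -5/4, 7/4, -21/8, 33/8, …
L₀ from L_f via x↦r, Dx↦r'^{-1}Dx.
Derive L from L₀ (diff closure).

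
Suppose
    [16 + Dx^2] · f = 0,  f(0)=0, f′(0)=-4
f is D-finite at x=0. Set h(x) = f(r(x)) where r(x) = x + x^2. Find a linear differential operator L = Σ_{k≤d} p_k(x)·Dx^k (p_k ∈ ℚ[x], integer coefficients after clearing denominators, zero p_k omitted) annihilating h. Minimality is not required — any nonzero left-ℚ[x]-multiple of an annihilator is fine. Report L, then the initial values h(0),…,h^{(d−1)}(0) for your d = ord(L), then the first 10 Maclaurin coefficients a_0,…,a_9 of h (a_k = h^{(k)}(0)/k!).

L = (16 + 96·x + 192·x^2 + 128·x^3) - 2·Dx + (1 + 2·x)·Dx^2  (order 2).
h: a_k = 0, -4, -4, 32/3, 32, 352/15, -32, -25856/315, -2816/45, 70528/2835, …
ICs: h(0) = 0, h′(0) = -4.

f: a_k = 0, -4, 0, 32/3, 0, -128/15, 0, 1024/315, 0, -2048/2835, …
h₀=f(r): pull back L_f along r ⇒ L₀.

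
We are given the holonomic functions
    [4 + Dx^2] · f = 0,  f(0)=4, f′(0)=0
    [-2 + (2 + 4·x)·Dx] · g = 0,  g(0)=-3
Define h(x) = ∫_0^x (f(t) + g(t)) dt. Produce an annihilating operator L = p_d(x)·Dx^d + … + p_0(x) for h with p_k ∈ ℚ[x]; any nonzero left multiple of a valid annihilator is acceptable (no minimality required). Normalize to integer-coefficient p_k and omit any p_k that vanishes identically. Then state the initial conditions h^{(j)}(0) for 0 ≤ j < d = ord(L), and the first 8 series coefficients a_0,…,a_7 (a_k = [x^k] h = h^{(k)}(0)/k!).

f: a_k = 4, 0, -8, 0, 8/3, 0, -16/45, 0, …
g: a_k = -3, -3, 3/2, -3/2, 15/8, -21/8, 63/16, -99/16, …
L₀ := lclm(L_f,L_g); ord L₀ ≤ 2+1.
h=∫₀ˣh₀: take L = L₀·Dx.
L = (-28 - 64·x - 64·x^2)·Dx + (12 + 88·x + 192·x^2 + 128·x^3)·Dx^2 + (-7 - 16·x - 16·x^2)·Dx^3 + (3 + 22·x + 48·x^2 + 32·x^3)·Dx^4  (order 4).
h: a_k = 0, 1, -3/2, -13/6, -3/8, 109/120, -7/16, 2579/5040, …
ICs: h(0) = 0, h′(0) = 1, h′′(0) = -3, h′′′(0) = -13.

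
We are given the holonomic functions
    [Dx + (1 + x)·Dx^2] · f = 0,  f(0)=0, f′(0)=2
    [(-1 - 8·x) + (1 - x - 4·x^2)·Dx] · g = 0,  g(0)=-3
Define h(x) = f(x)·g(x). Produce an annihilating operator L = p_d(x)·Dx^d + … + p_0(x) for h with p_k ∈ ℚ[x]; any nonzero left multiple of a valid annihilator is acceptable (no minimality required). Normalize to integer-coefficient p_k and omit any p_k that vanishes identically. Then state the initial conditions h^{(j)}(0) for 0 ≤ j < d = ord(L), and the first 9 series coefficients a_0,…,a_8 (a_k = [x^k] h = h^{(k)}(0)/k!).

L = (9 + 16·x) + (1 + 19·x + 20·x^2)·Dx + (-1 + 5·x^2 + 4·x^3)·Dx^2  (order 2).
h: a_k = 0, -6, -3, -29, -79/2, -1567/10, -3137/10, -13179/14, -307357/140, …
ICs: h(0) = 0, h′(0) = -6.

f: a_k = 0, 2, -1, 2/3, -1/2, 2/5, -1/3, 2/7, -1/4, …
g: a_k = -3, -3, -15, -27, -87, -195, -543, -1323, -3495, …
Sym-product of L_f,L_g gives L₀ (≤ ord 2).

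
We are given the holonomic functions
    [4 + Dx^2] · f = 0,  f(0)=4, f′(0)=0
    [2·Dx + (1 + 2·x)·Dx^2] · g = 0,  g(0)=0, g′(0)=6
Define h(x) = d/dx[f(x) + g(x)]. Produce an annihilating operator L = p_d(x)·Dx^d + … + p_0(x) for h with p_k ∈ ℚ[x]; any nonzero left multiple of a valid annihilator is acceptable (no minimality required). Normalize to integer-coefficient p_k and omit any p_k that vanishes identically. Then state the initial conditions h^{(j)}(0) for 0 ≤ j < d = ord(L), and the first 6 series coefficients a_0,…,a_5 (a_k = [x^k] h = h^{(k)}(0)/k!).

L = (56 + 32·x + 32·x^2) + (12 + 40·x + 48·x^2 + 32·x^3)·Dx + (14 + 8·x + 8·x^2)·Dx^2 + (3 + 10·x + 12·x^2 + 8·x^3)·Dx^3  (order 3).
h: a_k = 6, -28, 24, -112/3, 96, -2912/15, …
ICs: h(0) = 6, h′(0) = -28, h′′(0) = 48.

f: a_k = 4, 0, -8, 0, 8/3, 0, …
g: a_k = 0, 6, -6, 8, -12, 96/5, …
Sum ⇒ L₀ = lclm(L_f,L_g) in ℚ(x)⟨Dx⟩.
h₀' ⇒ L via d/dx closure of L₀.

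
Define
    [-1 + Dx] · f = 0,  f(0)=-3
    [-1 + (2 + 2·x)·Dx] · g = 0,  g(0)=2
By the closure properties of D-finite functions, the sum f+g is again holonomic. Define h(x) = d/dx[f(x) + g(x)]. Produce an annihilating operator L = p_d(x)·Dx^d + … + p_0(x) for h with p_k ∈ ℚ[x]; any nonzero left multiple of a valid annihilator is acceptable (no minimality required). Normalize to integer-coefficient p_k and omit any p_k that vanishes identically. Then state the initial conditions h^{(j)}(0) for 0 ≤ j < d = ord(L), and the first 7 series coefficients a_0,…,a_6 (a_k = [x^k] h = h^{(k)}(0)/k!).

f: a_k = -3, -3, -3/2, -1/2, -1/8, -1/40, -1/240, …
g: a_k = 2, 1, -1/4, 1/8, -5/64, 7/128, -21/512, …
L₀ := lclm(L_f,L_g); ord L₀ ≤ 1+1.
h₀' ⇒ L via d/dx closure of L₀.
L = (-5 - 2·x) + (-1 - 8·x - 4·x^2)·Dx + (6 + 10·x + 4·x^2)·Dx^2  (order 2).
h: a_k = -2, -7/2, -9/8, -13/16, 19/128, -347/1280, 3401/15360, …
ICs: h(0) = -2, h′(0) = -7/2.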